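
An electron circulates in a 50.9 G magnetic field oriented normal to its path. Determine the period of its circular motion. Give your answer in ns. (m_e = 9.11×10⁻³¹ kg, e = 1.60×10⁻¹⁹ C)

The cyclotron period is independent of speed: T = 2πm/(qB).
T = 2π(9.11×10^-31) / [(1×1.60×10^-19)(5.09×10^-3)] = 7.03×10^-9 s.

T ≈ 7.03 ns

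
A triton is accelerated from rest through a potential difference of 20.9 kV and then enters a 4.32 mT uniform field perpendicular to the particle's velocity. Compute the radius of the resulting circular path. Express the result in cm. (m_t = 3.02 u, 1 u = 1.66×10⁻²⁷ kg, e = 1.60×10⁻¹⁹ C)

The kinetic energy gained is K = qV = (1×1.60×10^-19)(2.09×10^4) = 3.34×10^-15 J.
v = √(2K/m) = 1.16×10^6 m/s.
r = mv/(qB) = (5.01×10^-27)(1.16×10^6) / [(1×1.60×10^-19)(4.32×10^-3)] = 8.38 m.

r ≈ 838 cm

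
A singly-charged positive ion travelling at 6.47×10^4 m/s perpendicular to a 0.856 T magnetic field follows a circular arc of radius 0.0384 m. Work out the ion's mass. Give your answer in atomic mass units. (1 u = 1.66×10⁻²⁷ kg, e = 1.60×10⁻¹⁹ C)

m ≈ 49.0 u

qvB = mv²/r ⇒ m = qBr/v.
m = (1×1.60×10^-19)(0.856)(0.0384) / (6.47×10^4) = 8.13×10^-26 kg = 49.0 u.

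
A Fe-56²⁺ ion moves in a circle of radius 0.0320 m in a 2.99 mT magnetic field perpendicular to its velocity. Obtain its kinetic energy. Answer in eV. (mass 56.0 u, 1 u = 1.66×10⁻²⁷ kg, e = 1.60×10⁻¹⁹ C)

K ≈ 0.0315 eV

v = qBr/m = (2×1.60×10^-19)(2.99×10^-3)(0.0320) / (9.30×10^-26) = 329 m/s.
K = ½mv² = 0.5·(9.30×10^-26)·(329)² = 5.04×10^-21 J = 0.0315 eV.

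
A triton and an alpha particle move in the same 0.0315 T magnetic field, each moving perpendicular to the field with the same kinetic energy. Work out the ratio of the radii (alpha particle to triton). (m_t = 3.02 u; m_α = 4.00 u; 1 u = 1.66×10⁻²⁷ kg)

r = √(2mK)/(qB) ⇒ at equal K, r ∝ √m/q.
r_{alpha particle}/r_{triton} = 0.575.

ratio ≈ 0.575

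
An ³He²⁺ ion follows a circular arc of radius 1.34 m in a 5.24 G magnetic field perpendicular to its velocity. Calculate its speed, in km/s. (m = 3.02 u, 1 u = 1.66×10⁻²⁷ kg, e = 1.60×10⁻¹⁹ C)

From qvB = mv²/r, v = qBr/m.
v = (2×1.60×10^-19)(5.24×10^-4)(1.34) / (5.01×10^-27) = 4.48×10^4 m/s.

v ≈ 44.8 km/s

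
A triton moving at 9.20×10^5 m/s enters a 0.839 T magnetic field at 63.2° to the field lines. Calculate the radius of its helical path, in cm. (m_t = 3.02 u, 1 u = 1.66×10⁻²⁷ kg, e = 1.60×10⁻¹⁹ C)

r ≈ 3.07 cm

Only the perpendicular component v⊥ = v sin63.2° = 8.21×10^5 m/s is bent by the field.
r = m v⊥ /(qB) = (5.01×10^-27)(8.21×10^5) / [(1×1.60×10^-19)(0.839)] = 0.0307 m.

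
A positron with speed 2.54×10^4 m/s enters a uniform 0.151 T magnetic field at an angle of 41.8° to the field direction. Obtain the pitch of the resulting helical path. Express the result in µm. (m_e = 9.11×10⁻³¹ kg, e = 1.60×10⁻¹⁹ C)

pitch ≈ 4.49 µm

The velocity component along B is v∥ = v cos41.8° = 1.89×10^4 m/s.
The cyclotron period T = 2πm/(qB) = 2.37×10^-10 s is set by m, q, B alone.
Pitch = v∥·T = (1.89×10^4)(2.37×10^-10) = 4.49×10^-6 m.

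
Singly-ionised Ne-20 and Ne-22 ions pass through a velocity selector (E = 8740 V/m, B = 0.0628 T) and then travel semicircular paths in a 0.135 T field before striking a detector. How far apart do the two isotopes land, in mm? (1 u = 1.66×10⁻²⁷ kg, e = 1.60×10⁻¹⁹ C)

Both emerge at v = E/B₁ = 1.39×10^5 m/s.
r = mv/(qB₂), so r₁ = 0.2139 m and r₂ = 0.2353 m, giving Δr = 0.0214 m.
After a semicircle each ion lands a diameter 2r from the entry slit, so the separation is 2Δr = 0.0428 m.

Δd ≈ 42.8 mm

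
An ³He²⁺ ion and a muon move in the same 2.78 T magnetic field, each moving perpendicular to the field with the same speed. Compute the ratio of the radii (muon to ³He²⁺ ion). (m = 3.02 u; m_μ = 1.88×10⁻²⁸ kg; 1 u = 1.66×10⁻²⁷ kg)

r = mv/(qB) ⇒ at equal v, r ∝ m/q.
r_{muon}/r_{³He²⁺ ion} = 0.0750.

ratio ≈ 0.0750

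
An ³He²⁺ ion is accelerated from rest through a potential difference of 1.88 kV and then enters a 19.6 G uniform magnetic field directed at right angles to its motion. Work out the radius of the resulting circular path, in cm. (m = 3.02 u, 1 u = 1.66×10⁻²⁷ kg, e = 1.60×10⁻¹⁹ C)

r ≈ 392 cm

The kinetic energy gained is K = qV = (2×1.60×10^-19)(1880) = 6.02×10^-16 J.
v = √(2K/m) = 4.90×10^5 m/s.
r = mv/(qB) = (5.01×10^-27)(4.90×10^5) / [(2×1.60×10^-19)(1.96×10^-3)] = 3.92 m.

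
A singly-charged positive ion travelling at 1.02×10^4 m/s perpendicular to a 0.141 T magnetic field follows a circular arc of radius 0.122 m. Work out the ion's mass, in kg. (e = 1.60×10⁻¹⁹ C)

qvB = mv²/r ⇒ m = qBr/v.
m = (1×1.60×10^-19)(0.141)(0.122) / (1.02×10^4) = 2.70×10^-25 kg.

m ≈ 2.70×10^-25 kg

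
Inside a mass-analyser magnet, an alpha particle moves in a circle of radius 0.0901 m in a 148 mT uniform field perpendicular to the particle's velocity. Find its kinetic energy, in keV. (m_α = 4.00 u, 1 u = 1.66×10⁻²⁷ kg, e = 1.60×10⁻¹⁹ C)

K ≈ 8.57 keV

v = qBr/m = (2×1.60×10^-19)(0.148)(0.0901) / (6.64×10^-27) = 6.43×10^5 m/s.
K = ½mv² = 0.5·(6.64×10^-27)·(6.43×10^5)² = 1.37×10^-15 J = 8.57 keV.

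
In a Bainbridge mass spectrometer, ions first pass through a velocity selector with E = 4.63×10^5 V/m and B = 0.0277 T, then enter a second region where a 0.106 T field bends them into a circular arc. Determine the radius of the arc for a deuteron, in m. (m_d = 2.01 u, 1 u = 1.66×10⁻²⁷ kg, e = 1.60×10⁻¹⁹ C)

The selector passes v = E/B = 4.63×10^5/0.0277 = 1.67×10^7 m/s.
In the deflection region, r = mv/(qB₂) = (3.34×10^-27)(1.67×10^7) / [(1×1.60×10^-19)(0.106)] = 3.29 m.

r ≈ 3.29 m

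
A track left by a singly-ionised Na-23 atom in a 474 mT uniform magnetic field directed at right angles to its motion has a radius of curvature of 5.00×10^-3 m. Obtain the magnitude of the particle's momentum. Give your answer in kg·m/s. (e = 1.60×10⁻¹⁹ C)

p ≈ 3.79×10^-22 kg·m/s

Since qvB = mv²/r, the momentum p = mv = qBr.
p = (1×1.60×10^-19)(0.474)(5.00×10^-3) = 3.79×10^-22 kg·m/s.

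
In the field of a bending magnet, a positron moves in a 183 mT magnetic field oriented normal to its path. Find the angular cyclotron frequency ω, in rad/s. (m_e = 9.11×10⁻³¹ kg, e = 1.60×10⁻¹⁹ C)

ω ≈ 3.21×10^10 rad/s

ω = qB/m = (1×1.60×10^-19)(0.183) / (9.11×10^-31) = 3.21×10^10 rad/s.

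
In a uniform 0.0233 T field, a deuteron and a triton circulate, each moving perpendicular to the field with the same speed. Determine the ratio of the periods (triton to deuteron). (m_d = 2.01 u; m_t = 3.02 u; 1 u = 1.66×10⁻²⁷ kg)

T = 2πm/(qB) is independent of speed, so T₂/T₁ = (m₂/q₂)/(m₁/q₁).
T_{triton}/T_{deuteron} = (5.01×10^-27/1e) / (3.34×10^-27/1e) = 1.50.

ratio ≈ 1.50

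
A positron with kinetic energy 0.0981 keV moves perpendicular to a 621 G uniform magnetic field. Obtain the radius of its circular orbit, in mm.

r ≈ 0.538 mm

Convert the energy: K = 0.0981 keV = 1.57×10^-17 J.
v = √(2K/m) = √(2·1.57×10^-17/9.11×10^-31) = 5.87×10^6 m/s.
r = mv/(qB) = (9.11×10^-31)(5.87×10^6) / [(1×1.60×10^-19)(0.0621)] = 5.38×10^-4 m.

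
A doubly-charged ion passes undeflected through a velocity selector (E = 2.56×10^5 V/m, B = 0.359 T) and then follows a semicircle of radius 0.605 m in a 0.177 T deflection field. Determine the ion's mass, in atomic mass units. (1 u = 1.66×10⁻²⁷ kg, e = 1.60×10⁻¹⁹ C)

m ≈ 28.9 u

v = E/B₁ = 7.13×10^5 m/s.
From r = mv/(qB₂), m = qB₂r/v = (2×1.60×10^-19)(0.177)(0.605) / (7.13×10^5) = 4.81×10^-26 kg.
In atomic mass units: m = 4.81×10^-26 / 1.66×10^-27 = 28.9 u.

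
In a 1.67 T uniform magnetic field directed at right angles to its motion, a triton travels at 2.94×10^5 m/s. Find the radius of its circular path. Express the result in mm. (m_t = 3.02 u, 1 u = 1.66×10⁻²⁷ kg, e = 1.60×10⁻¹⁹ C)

The magnetic force provides the centripetal force: qvB = mv²/r, so r = mv/(qB).
r = (5.01×10^-27 kg)(2.94×10^5 m/s) / [(1×1.60×10^-19 C)(1.67 T)] = 5.52×10^-3 m.

r ≈ 5.52 mm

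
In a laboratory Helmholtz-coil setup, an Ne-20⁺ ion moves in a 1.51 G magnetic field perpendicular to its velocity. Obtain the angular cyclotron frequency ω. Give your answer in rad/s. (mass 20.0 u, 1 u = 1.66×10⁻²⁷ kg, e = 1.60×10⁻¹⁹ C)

ω = qB/m = (1×1.60×10^-19)(1.51×10^-4) / (3.32×10^-26) = 728 rad/s.

ω ≈ 728 rad/s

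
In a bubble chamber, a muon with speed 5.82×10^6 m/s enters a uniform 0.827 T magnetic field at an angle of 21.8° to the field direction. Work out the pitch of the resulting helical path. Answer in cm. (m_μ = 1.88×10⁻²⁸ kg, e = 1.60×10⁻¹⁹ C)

pitch ≈ 4.82 cm

The velocity component along B is v∥ = v cos21.8° = 5.40×10^6 m/s.
The cyclotron period T = 2πm/(qB) = 8.93×10^-9 s is set by m, q, B alone.
Pitch = v∥·T = (5.40×10^6)(8.93×10^-9) = 0.0482 m.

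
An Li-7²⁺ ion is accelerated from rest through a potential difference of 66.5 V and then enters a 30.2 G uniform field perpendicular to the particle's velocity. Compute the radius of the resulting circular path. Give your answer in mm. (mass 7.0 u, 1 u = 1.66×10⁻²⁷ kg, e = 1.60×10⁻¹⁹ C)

The kinetic energy gained is K = qV = (2×1.60×10^-19)(66.5) = 2.13×10^-17 J.
v = √(2K/m) = 6.05×10^4 m/s.
r = mv/(qB) = (1.16×10^-26)(6.05×10^4) / [(2×1.60×10^-19)(3.02×10^-3)] = 0.728 m.

r ≈ 728 mm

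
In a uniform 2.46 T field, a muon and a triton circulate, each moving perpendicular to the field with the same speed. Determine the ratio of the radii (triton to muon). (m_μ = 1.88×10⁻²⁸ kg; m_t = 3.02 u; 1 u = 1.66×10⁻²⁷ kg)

ratio ≈ 26.7

r = mv/(qB) ⇒ at equal v, r ∝ m/q.
r_{triton}/r_{muon} = 26.7.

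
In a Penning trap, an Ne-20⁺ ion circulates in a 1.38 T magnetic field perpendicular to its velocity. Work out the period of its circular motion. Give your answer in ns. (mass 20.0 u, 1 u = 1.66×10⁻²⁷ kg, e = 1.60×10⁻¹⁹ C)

T ≈ 945 ns

The cyclotron period is independent of speed: T = 2πm/(qB).
T = 2π(3.32×10^-26) / [(1×1.60×10^-19)(1.38)] = 9.45×10^-7 s.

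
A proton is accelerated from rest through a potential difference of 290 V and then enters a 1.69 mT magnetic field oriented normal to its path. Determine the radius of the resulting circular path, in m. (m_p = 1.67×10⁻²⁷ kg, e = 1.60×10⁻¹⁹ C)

The kinetic energy gained is K = qV = (1×1.60×10^-19)(290) = 4.64×10^-17 J.
v = √(2K/m) = 2.36×10^5 m/s.
r = mv/(qB) = (1.67×10^-27)(2.36×10^5) / [(1×1.60×10^-19)(1.69×10^-3)] = 1.46 m.

r ≈ 1.46 m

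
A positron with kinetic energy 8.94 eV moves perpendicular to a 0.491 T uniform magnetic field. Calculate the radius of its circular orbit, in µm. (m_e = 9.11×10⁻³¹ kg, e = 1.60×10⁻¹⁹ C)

r ≈ 20.5 µm

Convert the energy: K = 8.94 eV = 1.43×10^-18 J.
v = √(2K/m) = √(2·1.43×10^-18/9.11×10^-31) = 1.77×10^6 m/s.
r = mv/(qB) = (9.11×10^-31)(1.77×10^6) / [(1×1.60×10^-19)(0.491)] = 2.05×10^-5 m.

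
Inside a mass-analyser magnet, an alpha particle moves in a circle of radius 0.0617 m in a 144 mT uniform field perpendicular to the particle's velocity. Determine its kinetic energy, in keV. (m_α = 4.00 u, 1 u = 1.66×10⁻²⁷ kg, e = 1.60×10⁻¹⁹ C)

v = qBr/m = (2×1.60×10^-19)(0.144)(0.0617) / (6.64×10^-27) = 4.28×10^5 m/s.
K = ½mv² = 0.5·(6.64×10^-27)·(4.28×10^5)² = 6.09×10^-16 J = 3.80 keV.

K ≈ 3.80 keV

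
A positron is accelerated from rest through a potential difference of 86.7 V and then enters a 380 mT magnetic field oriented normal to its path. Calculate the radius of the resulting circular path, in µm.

r ≈ 82.7 µm

The kinetic energy gained is K = qV = (1×1.60×10^-19)(86.7) = 1.39×10^-17 J.
v = √(2K/m) = 5.52×10^6 m/s.
r = mv/(qB) = (9.11×10^-31)(5.52×10^6) / [(1×1.60×10^-19)(0.380)] = 8.27×10^-5 m.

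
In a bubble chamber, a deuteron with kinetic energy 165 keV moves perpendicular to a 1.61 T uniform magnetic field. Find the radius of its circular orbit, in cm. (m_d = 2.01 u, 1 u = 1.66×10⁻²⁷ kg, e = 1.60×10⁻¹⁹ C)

Convert the energy: K = 165 keV = 2.64×10^-14 J.
v = √(2K/m) = √(2·2.64×10^-14/3.34×10^-27) = 3.98×10^6 m/s.
r = mv/(qB) = (3.34×10^-27)(3.98×10^6) / [(1×1.60×10^-19)(1.61)] = 0.0515 m.

r ≈ 5.15 cm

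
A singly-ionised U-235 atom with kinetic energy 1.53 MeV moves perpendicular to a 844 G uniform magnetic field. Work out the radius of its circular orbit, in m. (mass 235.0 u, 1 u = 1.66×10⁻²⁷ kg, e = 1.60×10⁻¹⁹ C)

Convert the energy: K = 1.53 MeV = 2.45×10^-13 J.
v = √(2K/m) = √(2·2.45×10^-13/3.90×10^-25) = 1.12×10^6 m/s.
r = mv/(qB) = (3.90×10^-25)(1.12×10^6) / [(1×1.60×10^-19)(0.0844)] = 32.4 m.

r ≈ 32.4 m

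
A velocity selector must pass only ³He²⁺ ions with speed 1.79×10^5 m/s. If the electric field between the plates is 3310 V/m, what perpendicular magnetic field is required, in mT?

B ≈ 18.5 mT

qE = qvB ⇒ B = E/v = (3310) / (1.79×10^5) = 0.0185 T.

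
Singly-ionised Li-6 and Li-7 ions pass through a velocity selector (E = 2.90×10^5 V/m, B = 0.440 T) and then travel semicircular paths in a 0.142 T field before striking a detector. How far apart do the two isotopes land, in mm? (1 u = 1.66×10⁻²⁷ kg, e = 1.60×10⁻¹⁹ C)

Both emerge at v = E/B₁ = 6.59×10^5 m/s.
r = mv/(qB₂), so r₁ = 0.2889 m and r₂ = 0.3371 m, giving Δr = 0.0482 m.
After a semicircle each ion lands a diameter 2r from the entry slit, so the separation is 2Δr = 0.0963 m.

Δd ≈ 96.3 mm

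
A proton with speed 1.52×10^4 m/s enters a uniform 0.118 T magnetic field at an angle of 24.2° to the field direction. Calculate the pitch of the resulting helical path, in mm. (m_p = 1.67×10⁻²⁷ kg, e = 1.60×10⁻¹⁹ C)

The velocity component along B is v∥ = v cos24.2° = 1.39×10^4 m/s.
The cyclotron period T = 2πm/(qB) = 5.56×10^-7 s is set by m, q, B alone.
Pitch = v∥·T = (1.39×10^4)(5.56×10^-7) = 7.71×10^-3 m.

pitch ≈ 7.71 mm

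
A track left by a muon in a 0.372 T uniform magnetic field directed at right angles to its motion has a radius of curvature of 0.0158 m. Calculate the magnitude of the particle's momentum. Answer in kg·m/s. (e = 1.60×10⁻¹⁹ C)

p ≈ 9.40×10^-22 kg·m/s

Since qvB = mv²/r, the momentum p = mv = qBr.
p = (1×1.60×10^-19)(0.372)(0.0158) = 9.40×10^-22 kg·m/s.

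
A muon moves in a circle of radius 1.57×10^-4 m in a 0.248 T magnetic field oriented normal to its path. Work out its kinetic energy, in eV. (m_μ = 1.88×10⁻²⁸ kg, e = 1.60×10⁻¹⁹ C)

v = qBr/m = (1×1.60×10^-19)(0.248)(1.57×10^-4) / (1.88×10^-28) = 3.31×10^4 m/s.
K = ½mv² = 0.5·(1.88×10^-28)·(3.31×10^4)² = 1.03×10^-19 J = 0.645 eV.

K ≈ 0.645 eV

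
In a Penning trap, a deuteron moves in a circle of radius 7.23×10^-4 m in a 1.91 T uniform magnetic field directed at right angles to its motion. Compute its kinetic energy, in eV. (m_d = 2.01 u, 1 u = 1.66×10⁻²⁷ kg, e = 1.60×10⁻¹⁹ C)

K ≈ 45.7 eV

v = qBr/m = (1×1.60×10^-19)(1.91)(7.23×10^-4) / (3.34×10^-27) = 6.62×10^4 m/s.
K = ½mv² = 0.5·(3.34×10^-27)·(6.62×10^4)² = 7.32×10^-18 J = 45.7 eV.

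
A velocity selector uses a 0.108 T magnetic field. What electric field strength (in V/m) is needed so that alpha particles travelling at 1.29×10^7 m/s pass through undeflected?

E ≈ 1.39×10^6 V/m

qE = qvB ⇒ E = vB = (1.29×10^7)(0.108) = 1.39×10^6 V/m.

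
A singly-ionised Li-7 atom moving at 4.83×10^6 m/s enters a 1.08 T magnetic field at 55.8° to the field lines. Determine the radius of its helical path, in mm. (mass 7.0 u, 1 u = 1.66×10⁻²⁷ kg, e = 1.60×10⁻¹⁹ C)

r ≈ 269 mm

Only the perpendicular component v⊥ = v sin55.8° = 3.99×10^6 m/s is bent by the field.
r = m v⊥ /(qB) = (1.16×10^-26)(3.99×10^6) / [(1×1.60×10^-19)(1.08)] = 0.269 m.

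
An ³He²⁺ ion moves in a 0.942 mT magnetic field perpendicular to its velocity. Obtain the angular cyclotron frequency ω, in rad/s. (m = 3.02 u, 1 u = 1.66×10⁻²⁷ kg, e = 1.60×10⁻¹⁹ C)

ω = qB/m = (2×1.60×10^-19)(9.42×10^-4) / (5.01×10^-27) = 6.01×10^4 rad/s.

ω ≈ 6.01×10^4 rad/s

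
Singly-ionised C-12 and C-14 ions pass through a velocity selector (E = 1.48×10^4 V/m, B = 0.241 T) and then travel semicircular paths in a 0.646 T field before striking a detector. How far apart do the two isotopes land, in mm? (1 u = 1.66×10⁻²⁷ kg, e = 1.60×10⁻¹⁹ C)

Both emerge at v = E/B₁ = 6.14×10^4 m/s.
r = mv/(qB₂), so r₁ = 0.01184 m and r₂ = 0.01381 m, giving Δr = 1.97×10^-3 m.
After a semicircle each ion lands a diameter 2r from the entry slit, so the separation is 2Δr = 3.95×10^-3 m.

Δd ≈ 3.95 mm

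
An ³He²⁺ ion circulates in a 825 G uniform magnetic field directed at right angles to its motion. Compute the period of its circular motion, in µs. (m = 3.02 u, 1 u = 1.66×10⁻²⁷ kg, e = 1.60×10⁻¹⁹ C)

The cyclotron period is independent of speed: T = 2πm/(qB).
T = 2π(5.01×10^-27) / [(2×1.60×10^-19)(0.0825)] = 1.19×10^-6 s.

T ≈ 1.19 µs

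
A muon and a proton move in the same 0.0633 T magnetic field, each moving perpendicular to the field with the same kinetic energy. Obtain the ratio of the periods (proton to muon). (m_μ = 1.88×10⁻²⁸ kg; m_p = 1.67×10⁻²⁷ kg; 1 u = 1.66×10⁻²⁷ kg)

T = 2πm/(qB) is independent of speed, so T₂/T₁ = (m₂/q₂)/(m₁/q₁).
T_{proton}/T_{muon} = (1.67×10^-27/1e) / (1.88×10^-28/1e) = 8.88.

ratio ≈ 8.88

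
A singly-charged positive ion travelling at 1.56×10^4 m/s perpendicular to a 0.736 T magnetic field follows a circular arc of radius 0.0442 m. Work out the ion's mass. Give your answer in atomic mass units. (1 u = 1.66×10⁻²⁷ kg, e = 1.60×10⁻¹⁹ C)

m ≈ 201 u

qvB = mv²/r ⇒ m = qBr/v.
m = (1×1.60×10^-19)(0.736)(0.0442) / (1.56×10^4) = 3.34×10^-25 kg = 201 u.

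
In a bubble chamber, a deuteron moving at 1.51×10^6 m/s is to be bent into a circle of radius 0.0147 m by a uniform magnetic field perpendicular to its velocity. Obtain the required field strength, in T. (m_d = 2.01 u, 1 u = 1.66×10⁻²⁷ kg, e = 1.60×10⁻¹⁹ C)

qvB = mv²/r gives B = mv/(qr).
B = (3.34×10^-27)(1.51×10^6) / [(1×1.60×10^-19)(0.0147)] = 2.14 T.

B ≈ 2.14 T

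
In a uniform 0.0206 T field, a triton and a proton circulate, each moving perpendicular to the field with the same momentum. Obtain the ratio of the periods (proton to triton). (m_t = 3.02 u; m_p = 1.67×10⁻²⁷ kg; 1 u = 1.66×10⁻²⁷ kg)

ratio ≈ 0.333

T = 2πm/(qB) is independent of speed, so T₂/T₁ = (m₂/q₂)/(m₁/q₁).
T_{proton}/T_{triton} = (1.67×10^-27/1e) / (5.01×10^-27/1e) = 0.333.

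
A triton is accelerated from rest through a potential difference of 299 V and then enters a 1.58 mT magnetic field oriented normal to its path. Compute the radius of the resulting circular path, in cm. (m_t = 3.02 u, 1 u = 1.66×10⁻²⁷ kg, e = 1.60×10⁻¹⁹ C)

r ≈ 274 cm

The kinetic energy gained is K = qV = (1×1.60×10^-19)(299) = 4.78×10^-17 J.
v = √(2K/m) = 1.38×10^5 m/s.
r = mv/(qB) = (5.01×10^-27)(1.38×10^5) / [(1×1.60×10^-19)(1.58×10^-3)] = 2.74 m.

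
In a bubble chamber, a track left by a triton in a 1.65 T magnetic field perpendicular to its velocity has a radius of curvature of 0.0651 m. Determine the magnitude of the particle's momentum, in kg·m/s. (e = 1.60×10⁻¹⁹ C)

Since qvB = mv²/r, the momentum p = mv = qBr.
p = (1×1.60×10^-19)(1.65)(0.0651) = 1.72×10^-20 kg·m/s.

p ≈ 1.72×10^-20 kg·m/s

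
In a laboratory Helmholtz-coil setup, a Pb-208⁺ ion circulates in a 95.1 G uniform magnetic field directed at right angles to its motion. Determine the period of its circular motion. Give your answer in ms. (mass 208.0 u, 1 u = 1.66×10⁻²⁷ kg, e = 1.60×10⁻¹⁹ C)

The cyclotron period is independent of speed: T = 2πm/(qB).
T = 2π(3.45×10^-25) / [(1×1.60×10^-19)(9.51×10^-3)] = 1.43×10^-3 s.

T ≈ 1.43 ms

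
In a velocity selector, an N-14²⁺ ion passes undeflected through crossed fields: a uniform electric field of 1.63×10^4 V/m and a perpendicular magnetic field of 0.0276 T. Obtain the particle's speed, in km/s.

For zero net force, qE = qvB, so v = E/B.
v = (1.63×10^4) / (0.0276) = 5.91×10^5 m/s.

v ≈ 591 km/s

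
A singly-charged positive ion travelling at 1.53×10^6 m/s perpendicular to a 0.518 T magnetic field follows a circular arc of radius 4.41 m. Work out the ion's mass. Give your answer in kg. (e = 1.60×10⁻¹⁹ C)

m ≈ 2.39×10^-25 kg

qvB = mv²/r ⇒ m = qBr/v.
m = (1×1.60×10^-19)(0.518)(4.41) / (1.53×10^6) = 2.39×10^-25 kg.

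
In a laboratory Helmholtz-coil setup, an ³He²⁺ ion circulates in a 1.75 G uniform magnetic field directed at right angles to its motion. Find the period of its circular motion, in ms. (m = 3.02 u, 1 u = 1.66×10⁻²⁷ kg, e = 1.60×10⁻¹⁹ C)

The cyclotron period is independent of speed: T = 2πm/(qB).
T = 2π(5.01×10^-27) / [(2×1.60×10^-19)(1.75×10^-4)] = 5.62×10^-4 s.

T ≈ 0.562 ms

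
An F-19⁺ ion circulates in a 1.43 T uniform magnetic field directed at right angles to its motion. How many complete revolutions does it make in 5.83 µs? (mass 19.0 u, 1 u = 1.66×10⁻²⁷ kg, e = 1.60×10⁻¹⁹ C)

N = 6

T = 2πm/(qB) = 2π(3.154×10^-26) / [(1×1.60×10^-19)(1.43)] = 8.6613×10^-7 s.
N = t/T = 5.83×10^-6 / 8.6613×10^-7 ≈ 6.73, so 6 complete revolutions.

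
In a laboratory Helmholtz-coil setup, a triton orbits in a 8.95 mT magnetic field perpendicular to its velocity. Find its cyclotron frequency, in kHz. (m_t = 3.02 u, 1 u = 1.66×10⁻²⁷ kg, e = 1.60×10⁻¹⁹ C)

f ≈ 45.5 kHz

f = qB/(2πm) = (1×1.60×10^-19)(8.95×10^-3) / [2π(5.01×10^-27)] = 4.55×10^4 Hz.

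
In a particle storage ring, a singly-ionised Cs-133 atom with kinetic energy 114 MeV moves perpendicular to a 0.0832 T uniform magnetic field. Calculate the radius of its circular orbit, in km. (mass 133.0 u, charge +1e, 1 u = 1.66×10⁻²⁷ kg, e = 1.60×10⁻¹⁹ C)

Convert the energy: K = 114 MeV = 1.82×10^-11 J.
v = √(2K/m) = √(2·1.82×10^-11/2.21×10^-25) = 1.29×10^7 m/s.
r = mv/(qB) = (2.21×10^-25)(1.29×10^7) / [(1×1.60×10^-19)(0.0832)] = 213 m.

r ≈ 0.213 km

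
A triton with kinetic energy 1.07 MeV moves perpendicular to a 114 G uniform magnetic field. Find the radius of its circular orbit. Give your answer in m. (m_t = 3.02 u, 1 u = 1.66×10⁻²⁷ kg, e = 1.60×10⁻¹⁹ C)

r ≈ 22.7 m

Convert the energy: K = 1.07 MeV = 1.71×10^-13 J.
v = √(2K/m) = √(2·1.71×10^-13/5.01×10^-27) = 8.26×10^6 m/s.
r = mv/(qB) = (5.01×10^-27)(8.26×10^6) / [(1×1.60×10^-19)(0.0114)] = 22.7 m.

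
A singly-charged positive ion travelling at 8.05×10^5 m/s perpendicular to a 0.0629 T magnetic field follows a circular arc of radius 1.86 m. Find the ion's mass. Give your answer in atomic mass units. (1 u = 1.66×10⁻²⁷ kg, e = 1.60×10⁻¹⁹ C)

qvB = mv²/r ⇒ m = qBr/v.
m = (1×1.60×10^-19)(0.0629)(1.86) / (8.05×10^5) = 2.33×10^-26 kg = 14.0 u.

m ≈ 14.0 u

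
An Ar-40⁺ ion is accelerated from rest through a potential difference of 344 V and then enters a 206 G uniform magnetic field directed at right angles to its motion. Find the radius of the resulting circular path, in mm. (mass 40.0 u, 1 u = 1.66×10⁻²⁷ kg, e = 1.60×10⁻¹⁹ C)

The kinetic energy gained is K = qV = (1×1.60×10^-19)(344) = 5.50×10^-17 J.
v = √(2K/m) = 4.07×10^4 m/s.
r = mv/(qB) = (6.64×10^-26)(4.07×10^4) / [(1×1.60×10^-19)(0.0206)] = 0.820 m.

r ≈ 820 mm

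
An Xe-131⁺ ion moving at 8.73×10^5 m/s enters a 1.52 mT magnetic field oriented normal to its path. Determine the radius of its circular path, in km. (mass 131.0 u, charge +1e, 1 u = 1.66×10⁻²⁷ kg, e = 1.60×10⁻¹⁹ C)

The magnetic force provides the centripetal force: qvB = mv²/r, so r = mv/(qB).
r = (2.17×10^-25 kg)(8.73×10^5 m/s) / [(1×1.60×10^-19 C)(1.52×10^-3 T)] = 781 m.

r ≈ 0.781 km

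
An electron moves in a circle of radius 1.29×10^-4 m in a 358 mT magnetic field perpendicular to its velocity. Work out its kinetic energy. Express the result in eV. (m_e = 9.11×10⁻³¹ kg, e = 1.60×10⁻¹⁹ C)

v = qBr/m = (1×1.60×10^-19)(0.358)(1.29×10^-4) / (9.11×10^-31) = 8.11×10^6 m/s.
K = ½mv² = 0.5·(9.11×10^-31)·(8.11×10^6)² = 3.00×10^-17 J = 187 eV.

K ≈ 187 eV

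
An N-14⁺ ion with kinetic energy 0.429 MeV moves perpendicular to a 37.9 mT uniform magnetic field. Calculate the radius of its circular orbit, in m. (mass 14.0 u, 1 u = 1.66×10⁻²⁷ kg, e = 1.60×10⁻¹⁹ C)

r ≈ 9.31 m

Convert the energy: K = 0.429 MeV = 6.86×10^-14 J.
v = √(2K/m) = √(2·6.86×10^-14/2.32×10^-26) = 2.43×10^6 m/s.
r = mv/(qB) = (2.32×10^-26)(2.43×10^6) / [(1×1.60×10^-19)(0.0379)] = 9.31 m.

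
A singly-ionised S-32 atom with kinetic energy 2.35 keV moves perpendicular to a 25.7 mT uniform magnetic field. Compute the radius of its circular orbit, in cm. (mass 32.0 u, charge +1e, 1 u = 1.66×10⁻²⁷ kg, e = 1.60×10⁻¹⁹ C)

Convert the energy: K = 2.35 keV = 3.76×10^-16 J.
v = √(2K/m) = √(2·3.76×10^-16/5.31×10^-26) = 1.19×10^5 m/s.
r = mv/(qB) = (5.31×10^-26)(1.19×10^5) / [(1×1.60×10^-19)(0.0257)] = 1.54 m.

r ≈ 154 cm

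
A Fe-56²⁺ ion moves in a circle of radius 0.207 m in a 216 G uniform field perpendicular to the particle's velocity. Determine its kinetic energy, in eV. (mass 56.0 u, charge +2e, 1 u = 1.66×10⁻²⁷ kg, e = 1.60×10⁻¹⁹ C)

K ≈ 68.8 eV

v = qBr/m = (2×1.60×10^-19)(0.0216)(0.207) / (9.30×10^-26) = 1.54×10^4 m/s.
K = ½mv² = 0.5·(9.30×10^-26)·(1.54×10^4)² = 1.10×10^-17 J = 68.8 eV.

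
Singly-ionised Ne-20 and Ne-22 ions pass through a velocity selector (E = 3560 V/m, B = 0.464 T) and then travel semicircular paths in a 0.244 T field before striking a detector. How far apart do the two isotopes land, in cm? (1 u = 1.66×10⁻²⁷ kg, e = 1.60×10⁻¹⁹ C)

Both emerge at v = E/B₁ = 7670 m/s.
r = mv/(qB₂), so r₁ = 6.525×10^-3 m and r₂ = 7.177×10^-3 m, giving Δr = 6.52×10^-4 m.
After a semicircle each ion lands a diameter 2r from the entry slit, so the separation is 2Δr = 1.30×10^-3 m.

Δd ≈ 0.130 cm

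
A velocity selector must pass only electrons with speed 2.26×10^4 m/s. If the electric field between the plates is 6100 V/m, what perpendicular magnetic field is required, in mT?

B ≈ 270 mT

qE = qvB ⇒ B = E/v = (6100) / (2.26×10^4) = 0.270 T.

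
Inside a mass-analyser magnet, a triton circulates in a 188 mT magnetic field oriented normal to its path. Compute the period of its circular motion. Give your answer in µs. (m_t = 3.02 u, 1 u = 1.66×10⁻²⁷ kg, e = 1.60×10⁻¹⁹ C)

The cyclotron period is independent of speed: T = 2πm/(qB).
T = 2π(5.01×10^-27) / [(1×1.60×10^-19)(0.188)] = 1.05×10^-6 s.

T ≈ 1.05 µs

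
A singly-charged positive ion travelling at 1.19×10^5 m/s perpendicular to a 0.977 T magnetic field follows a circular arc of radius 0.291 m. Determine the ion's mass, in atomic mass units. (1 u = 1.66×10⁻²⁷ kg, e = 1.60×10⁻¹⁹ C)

qvB = mv²/r ⇒ m = qBr/v.
m = (1×1.60×10^-19)(0.977)(0.291) / (1.19×10^5) = 3.82×10^-25 kg = 230 u.

m ≈ 230 u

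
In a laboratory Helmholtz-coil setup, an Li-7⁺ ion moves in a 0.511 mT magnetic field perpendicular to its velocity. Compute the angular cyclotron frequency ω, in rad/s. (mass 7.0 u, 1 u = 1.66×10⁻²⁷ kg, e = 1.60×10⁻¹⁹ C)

ω = qB/m = (1×1.60×10^-19)(5.11×10^-4) / (1.16×10^-26) = 7040 rad/s.

ω ≈ 7040 rad/s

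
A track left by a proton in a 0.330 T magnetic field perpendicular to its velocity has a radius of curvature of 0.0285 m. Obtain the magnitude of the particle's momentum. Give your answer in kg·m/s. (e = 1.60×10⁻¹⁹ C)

Since qvB = mv²/r, the momentum p = mv = qBr.
p = (1×1.60×10^-19)(0.330)(0.0285) = 1.50×10^-21 kg·m/s.

p ≈ 1.50×10^-21 kg·m/s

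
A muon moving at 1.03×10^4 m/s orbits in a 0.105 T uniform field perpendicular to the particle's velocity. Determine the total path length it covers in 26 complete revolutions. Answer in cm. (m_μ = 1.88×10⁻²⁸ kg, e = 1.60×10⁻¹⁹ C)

L ≈ 1.88 cm

r = mv/(qB) = 1.15×10^-4 m, so one revolution covers 2πr = 7.24×10^-4 m.
In 26 revolutions: L = 26·2πr = 0.0188 m.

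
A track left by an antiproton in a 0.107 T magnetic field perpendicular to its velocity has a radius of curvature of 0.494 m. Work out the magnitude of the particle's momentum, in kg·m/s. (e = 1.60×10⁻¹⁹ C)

Since qvB = mv²/r, the momentum p = mv = qBr.
p = (1×1.60×10^-19)(0.107)(0.494) = 8.46×10^-21 kg·m/s.

p ≈ 8.46×10^-21 kg·m/s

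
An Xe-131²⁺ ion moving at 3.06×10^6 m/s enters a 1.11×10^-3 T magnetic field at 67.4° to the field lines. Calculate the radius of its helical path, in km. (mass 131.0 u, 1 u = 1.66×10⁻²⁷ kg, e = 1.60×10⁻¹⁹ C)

r ≈ 1.73 km

Only the perpendicular component v⊥ = v sin67.4° = 2.83×10^6 m/s is bent by the field.
r = m v⊥ /(qB) = (2.17×10^-25)(2.83×10^6) / [(2×1.60×10^-19)(1.11×10^-3)] = 1730 m.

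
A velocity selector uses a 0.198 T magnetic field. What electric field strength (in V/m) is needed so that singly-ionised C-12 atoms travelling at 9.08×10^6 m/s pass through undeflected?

E ≈ 1.80×10^6 V/m

qE = qvB ⇒ E = vB = (9.08×10^6)(0.198) = 1.80×10^6 V/m.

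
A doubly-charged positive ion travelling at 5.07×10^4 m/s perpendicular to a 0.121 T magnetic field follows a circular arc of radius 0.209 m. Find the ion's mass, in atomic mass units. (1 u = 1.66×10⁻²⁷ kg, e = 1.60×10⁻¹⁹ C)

qvB = mv²/r ⇒ m = qBr/v.
m = (2×1.60×10^-19)(0.121)(0.209) / (5.07×10^4) = 1.60×10^-25 kg = 96.2 u.

m ≈ 96.2 u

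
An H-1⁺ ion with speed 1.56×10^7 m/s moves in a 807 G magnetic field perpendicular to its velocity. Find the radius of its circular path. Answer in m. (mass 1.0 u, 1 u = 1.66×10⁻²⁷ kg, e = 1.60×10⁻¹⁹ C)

The magnetic force provides the centripetal force: qvB = mv²/r, so r = mv/(qB).
r = (1.66×10^-27 kg)(1.56×10^7 m/s) / [(1×1.60×10^-19 C)(0.0807 T)] = 2.01 m.

r ≈ 2.01 m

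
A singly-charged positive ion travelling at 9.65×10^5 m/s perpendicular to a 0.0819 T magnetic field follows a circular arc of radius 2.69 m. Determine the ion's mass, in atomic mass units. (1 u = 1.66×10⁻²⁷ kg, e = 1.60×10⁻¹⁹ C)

m ≈ 22.0 u

qvB = mv²/r ⇒ m = qBr/v.
m = (1×1.60×10^-19)(0.0819)(2.69) / (9.65×10^5) = 3.65×10^-26 kg = 22.0 u.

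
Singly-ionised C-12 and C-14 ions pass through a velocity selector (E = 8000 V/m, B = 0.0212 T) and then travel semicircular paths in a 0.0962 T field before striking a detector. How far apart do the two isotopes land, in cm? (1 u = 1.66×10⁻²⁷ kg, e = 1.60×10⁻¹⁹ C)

Both emerge at v = E/B₁ = 3.77×10^5 m/s.
r = mv/(qB₂), so r₁ = 0.4884 m and r₂ = 0.5698 m, giving Δr = 0.0814 m.
After a semicircle each ion lands a diameter 2r from the entry slit, so the separation is 2Δr = 0.163 m.

Δd ≈ 16.3 cm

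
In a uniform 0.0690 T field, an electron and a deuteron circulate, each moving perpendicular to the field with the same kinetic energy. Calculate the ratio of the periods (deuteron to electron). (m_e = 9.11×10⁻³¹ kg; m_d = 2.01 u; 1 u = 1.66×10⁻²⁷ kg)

T = 2πm/(qB) is independent of speed, so T₂/T₁ = (m₂/q₂)/(m₁/q₁).
T_{deuteron}/T_{electron} = (3.34×10^-27/1e) / (9.11×10^-31/1e) = 3660.

ratio ≈ 3660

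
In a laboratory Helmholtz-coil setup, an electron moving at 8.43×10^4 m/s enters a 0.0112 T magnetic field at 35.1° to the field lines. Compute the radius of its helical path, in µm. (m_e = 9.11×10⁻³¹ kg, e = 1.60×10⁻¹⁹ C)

r ≈ 24.6 µm

Only the perpendicular component v⊥ = v sin35.1° = 4.85×10^4 m/s is bent by the field.
r = m v⊥ /(qB) = (9.11×10^-31)(4.85×10^4) / [(1×1.60×10^-19)(0.0112)] = 2.46×10^-5 m.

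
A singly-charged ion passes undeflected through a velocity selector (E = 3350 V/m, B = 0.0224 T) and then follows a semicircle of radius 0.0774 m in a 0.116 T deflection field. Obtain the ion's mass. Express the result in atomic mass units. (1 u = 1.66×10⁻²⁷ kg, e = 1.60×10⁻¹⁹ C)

v = E/B₁ = 1.50×10^5 m/s.
From r = mv/(qB₂), m = qB₂r/v = (1×1.60×10^-19)(0.116)(0.0774) / (1.50×10^5) = 9.61×10^-27 kg.
In atomic mass units: m = 9.61×10^-27 / 1.66×10^-27 = 5.79 u.

m ≈ 5.79 u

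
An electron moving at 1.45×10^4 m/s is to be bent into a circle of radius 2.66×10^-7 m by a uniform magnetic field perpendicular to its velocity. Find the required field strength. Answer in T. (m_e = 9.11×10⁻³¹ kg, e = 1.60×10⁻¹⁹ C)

qvB = mv²/r gives B = mv/(qr).
B = (9.11×10^-31)(1.45×10^4) / [(1×1.60×10^-19)(2.66×10^-7)] = 0.310 T.

B ≈ 0.310 T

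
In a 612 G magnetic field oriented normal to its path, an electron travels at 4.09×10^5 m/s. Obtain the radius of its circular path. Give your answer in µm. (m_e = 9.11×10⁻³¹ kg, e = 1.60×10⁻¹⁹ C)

The magnetic force provides the centripetal force: qvB = mv²/r, so r = mv/(qB).
r = (9.11×10^-31 kg)(4.09×10^5 m/s) / [(1×1.60×10^-19 C)(0.0612 T)] = 3.81×10^-5 m.

r ≈ 38.1 µm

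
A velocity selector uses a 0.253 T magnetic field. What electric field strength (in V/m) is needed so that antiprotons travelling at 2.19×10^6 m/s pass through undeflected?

qE = qvB ⇒ E = vB = (2.19×10^6)(0.253) = 5.54×10^5 V/m.

E ≈ 5.54×10^5 V/m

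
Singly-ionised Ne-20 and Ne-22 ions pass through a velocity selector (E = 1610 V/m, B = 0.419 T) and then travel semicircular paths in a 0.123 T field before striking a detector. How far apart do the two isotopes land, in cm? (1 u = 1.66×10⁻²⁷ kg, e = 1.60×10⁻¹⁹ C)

Both emerge at v = E/B₁ = 3840 m/s.
r = mv/(qB₂), so r₁ = 6.482×10^-3 m and r₂ = 7.130×10^-3 m, giving Δr = 6.48×10^-4 m.
After a semicircle each ion lands a diameter 2r from the entry slit, so the separation is 2Δr = 1.30×10^-3 m.

Δd ≈ 0.130 cm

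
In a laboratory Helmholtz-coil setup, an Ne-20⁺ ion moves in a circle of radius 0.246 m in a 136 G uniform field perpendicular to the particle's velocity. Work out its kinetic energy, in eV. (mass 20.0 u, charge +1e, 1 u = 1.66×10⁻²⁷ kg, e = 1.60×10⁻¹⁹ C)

K ≈ 27.0 eV

v = qBr/m = (1×1.60×10^-19)(0.0136)(0.246) / (3.32×10^-26) = 1.61×10^4 m/s.
K = ½mv² = 0.5·(3.32×10^-26)·(1.61×10^4)² = 4.32×10^-18 J = 27.0 eV.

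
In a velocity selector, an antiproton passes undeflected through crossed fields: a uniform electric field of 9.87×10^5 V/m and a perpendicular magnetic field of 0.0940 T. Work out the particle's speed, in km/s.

v ≈ 10500 km/s

For zero net force, qE = qvB, so v = E/B.
v = (9.87×10^5) / (0.0940) = 1.05×10^7 m/s.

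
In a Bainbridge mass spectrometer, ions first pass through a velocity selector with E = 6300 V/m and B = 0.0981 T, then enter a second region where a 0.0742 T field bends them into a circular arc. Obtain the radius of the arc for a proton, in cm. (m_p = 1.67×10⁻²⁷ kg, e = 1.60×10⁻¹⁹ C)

The selector passes v = E/B = 6300/0.0981 = 6.42×10^4 m/s.
In the deflection region, r = mv/(qB₂) = (1.67×10^-27)(6.42×10^4) / [(1×1.60×10^-19)(0.0742)] = 9.03×10^-3 m.

r ≈ 0.903 cm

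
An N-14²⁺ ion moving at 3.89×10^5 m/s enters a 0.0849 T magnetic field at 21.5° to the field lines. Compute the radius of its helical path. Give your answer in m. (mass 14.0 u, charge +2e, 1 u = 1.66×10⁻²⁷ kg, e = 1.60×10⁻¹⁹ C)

r ≈ 0.122 m

Only the perpendicular component v⊥ = v sin21.5° = 1.43×10^5 m/s is bent by the field.
r = m v⊥ /(qB) = (2.32×10^-26)(1.43×10^5) / [(2×1.60×10^-19)(0.0849)] = 0.122 m.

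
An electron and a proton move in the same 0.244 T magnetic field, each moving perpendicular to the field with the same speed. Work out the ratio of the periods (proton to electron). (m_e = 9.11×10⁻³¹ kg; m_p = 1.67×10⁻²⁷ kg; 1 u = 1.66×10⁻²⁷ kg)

ratio ≈ 1830

T = 2πm/(qB) is independent of speed, so T₂/T₁ = (m₂/q₂)/(m₁/q₁).
T_{proton}/T_{electron} = (1.67×10^-27/1e) / (9.11×10^-31/1e) = 1830.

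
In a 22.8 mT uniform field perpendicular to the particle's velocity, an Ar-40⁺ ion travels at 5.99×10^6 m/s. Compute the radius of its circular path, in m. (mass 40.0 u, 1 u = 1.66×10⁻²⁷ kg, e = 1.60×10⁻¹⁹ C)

The magnetic force provides the centripetal force: qvB = mv²/r, so r = mv/(qB).
r = (6.64×10^-26 kg)(5.99×10^6 m/s) / [(1×1.60×10^-19 C)(0.0228 T)] = 109 m.

r ≈ 109 m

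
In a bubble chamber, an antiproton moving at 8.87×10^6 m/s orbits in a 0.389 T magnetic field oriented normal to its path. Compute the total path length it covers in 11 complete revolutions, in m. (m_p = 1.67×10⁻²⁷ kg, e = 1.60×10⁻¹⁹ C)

L ≈ 16.4 m

r = mv/(qB) = 0.238 m, so one revolution covers 2πr = 1.50 m.
In 11 revolutions: L = 11·2πr = 16.4 m.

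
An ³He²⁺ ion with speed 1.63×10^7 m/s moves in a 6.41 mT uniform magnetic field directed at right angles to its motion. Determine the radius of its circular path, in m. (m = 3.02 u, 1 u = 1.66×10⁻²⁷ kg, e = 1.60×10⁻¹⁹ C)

The magnetic force provides the centripetal force: qvB = mv²/r, so r = mv/(qB).
r = (5.01×10^-27 kg)(1.63×10^7 m/s) / [(2×1.60×10^-19 C)(6.41×10^-3 T)] = 39.8 m.

r ≈ 39.8 m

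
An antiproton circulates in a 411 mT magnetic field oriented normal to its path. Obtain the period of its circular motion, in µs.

T ≈ 0.160 µs

The cyclotron period is independent of speed: T = 2πm/(qB).
T = 2π(1.67×10^-27) / [(1×1.60×10^-19)(0.411)] = 1.60×10^-7 s.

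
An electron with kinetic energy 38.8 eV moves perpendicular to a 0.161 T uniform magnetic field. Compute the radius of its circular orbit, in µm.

r ≈ 131 µm

Convert the energy: K = 38.8 eV = 6.21×10^-18 J.
v = √(2K/m) = √(2·6.21×10^-18/9.11×10^-31) = 3.69×10^6 m/s.
r = mv/(qB) = (9.11×10^-31)(3.69×10^6) / [(1×1.60×10^-19)(0.161)] = 1.31×10^-4 m.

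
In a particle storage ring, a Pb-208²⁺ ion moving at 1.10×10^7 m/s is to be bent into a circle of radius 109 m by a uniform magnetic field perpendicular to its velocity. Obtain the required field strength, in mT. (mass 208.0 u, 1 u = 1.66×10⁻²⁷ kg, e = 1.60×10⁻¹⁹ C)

B ≈ 109 mT

qvB = mv²/r gives B = mv/(qr).
B = (3.45×10^-25)(1.10×10^7) / [(2×1.60×10^-19)(109)] = 0.109 T.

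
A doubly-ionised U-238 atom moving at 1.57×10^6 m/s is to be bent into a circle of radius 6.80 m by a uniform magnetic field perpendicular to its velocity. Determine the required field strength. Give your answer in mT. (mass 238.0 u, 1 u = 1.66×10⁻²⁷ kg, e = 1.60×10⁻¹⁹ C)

B ≈ 285 mT

qvB = mv²/r gives B = mv/(qr).
B = (3.95×10^-25)(1.57×10^6) / [(2×1.60×10^-19)(6.80)] = 0.285 T.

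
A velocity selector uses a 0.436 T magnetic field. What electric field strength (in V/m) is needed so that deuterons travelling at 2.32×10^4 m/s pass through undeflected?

qE = qvB ⇒ E = vB = (2.32×10^4)(0.436) = 1.01×10^4 V/m.

E ≈ 1.01×10^4 V/m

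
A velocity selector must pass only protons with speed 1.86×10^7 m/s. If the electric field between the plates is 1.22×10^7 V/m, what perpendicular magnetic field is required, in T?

B ≈ 0.656 T

qE = qvB ⇒ B = E/v = (1.22×10^7) / (1.86×10^7) = 0.656 T.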